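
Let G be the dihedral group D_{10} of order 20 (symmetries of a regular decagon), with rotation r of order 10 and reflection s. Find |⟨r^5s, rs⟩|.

|⟨r^5s⟩| = 2 and |⟨rs⟩| = 2, so |H| is a multiple of lcm(2, 2) = 2 and divides |G| = 20.
Closing under the operation: H = {e, r^2, r^4, r^6, r^8, rs, r^3s, r^5s, r^7s, r^9s}, so |H| = 10.

10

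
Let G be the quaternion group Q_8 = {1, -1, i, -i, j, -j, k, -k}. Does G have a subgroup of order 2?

2 | 8. A subgroup of order 2 is {1, -1}.

Yes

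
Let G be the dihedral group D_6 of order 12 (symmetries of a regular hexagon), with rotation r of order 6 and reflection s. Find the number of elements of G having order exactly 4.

0

No element of G has order 4 (even though 4 | 12).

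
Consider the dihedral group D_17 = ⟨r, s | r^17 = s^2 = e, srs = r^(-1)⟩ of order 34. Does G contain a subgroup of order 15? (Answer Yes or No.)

No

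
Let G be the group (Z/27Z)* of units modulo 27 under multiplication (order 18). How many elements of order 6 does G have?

2

The elements of order 6 are: 8, 17.
That's 2.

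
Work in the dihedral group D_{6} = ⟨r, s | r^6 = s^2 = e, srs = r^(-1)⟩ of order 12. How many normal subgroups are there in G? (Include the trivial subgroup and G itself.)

7

G has 16 subgroups. Checking conjugation-invariance by order — order 1: 1/1 normal; order 2: 1/7 normal; order 3: 1/1 normal; order 4: 0/3 normal; order 6: 3/3 normal; order 12: 1/1 normal.
Total normal subgroups: 7.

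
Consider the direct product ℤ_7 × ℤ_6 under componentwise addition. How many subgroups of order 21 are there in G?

|G| = 42 and 21 | 42, so subgroups of order 21 are possible by Lagrange.
The subgroups of order 21 are: {(0,0), (0,2), (0,4), (1,0), (1,2), (1,4), (2,0), (2,2), (2,4), (3,0), (3,2), (3,4), (4,0), (4,2), (4,4), (5,0), (5,2), (5,4), (6,0), (6,2), (6,4)}.
So G has 1 subgroup of order 21.

1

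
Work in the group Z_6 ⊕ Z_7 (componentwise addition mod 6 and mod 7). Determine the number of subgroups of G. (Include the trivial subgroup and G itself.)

|G| = 42, so by Lagrange every subgroup order divides 42. Divisors: 1, 2, 3, 6, 7, 14, 21, 42.
Subgroups by order — order 1: 1; order 2: 1; order 3: 1; order 6: 1; order 7: 1; order 14: 1; order 21: 1; order 42: 1.
Total: 1 + 1 + 1 + 1 + 1 + 1 + 1 + 1 = 8.

8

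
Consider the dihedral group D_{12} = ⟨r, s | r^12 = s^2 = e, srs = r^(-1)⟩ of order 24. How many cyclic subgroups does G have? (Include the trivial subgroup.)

Each element a generates a cyclic subgroup ⟨a⟩; distinct elements may generate the same one (a cyclic group of order d has φ(d) generators).
Cyclic subgroups by order — order 1: 1; order 2: 13; order 3: 1; order 4: 1; order 6: 1; order 12: 1.
Total: 18.

18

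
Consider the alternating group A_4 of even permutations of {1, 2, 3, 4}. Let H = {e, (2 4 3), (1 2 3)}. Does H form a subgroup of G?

No

(2 4 3) ∈ H but its inverse (2 3 4) ∉ H, so H is not a subgroup.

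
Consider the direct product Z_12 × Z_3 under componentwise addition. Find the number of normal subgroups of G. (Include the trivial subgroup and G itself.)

G is abelian, so every subgroup is normal.
G has 18 subgroups in total, hence 18 normal subgroups.

18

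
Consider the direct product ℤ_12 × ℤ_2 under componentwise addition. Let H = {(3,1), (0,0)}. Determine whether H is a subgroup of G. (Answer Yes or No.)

No

(3,1) ∈ H but its inverse (9,1) ∉ H, so H is not a subgroup.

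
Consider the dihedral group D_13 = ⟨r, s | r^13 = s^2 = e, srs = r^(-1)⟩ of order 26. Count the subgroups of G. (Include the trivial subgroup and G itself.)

16

|G| = 26, so by Lagrange every subgroup order divides 26. Divisors: 1, 2, 13, 26.
Subgroups by order — order 1: 1; order 2: 13; order 13: 1; order 26: 1.
Total: 1 + 13 + 1 + 1 = 16.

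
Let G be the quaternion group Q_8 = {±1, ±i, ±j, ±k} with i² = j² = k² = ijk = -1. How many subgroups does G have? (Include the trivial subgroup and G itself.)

6

|G| = 8, so by Lagrange every subgroup order divides 8. Divisors: 1, 2, 4, 8.
Subgroups by order — order 1: 1; order 2: 1; order 4: 3; order 8: 1.
Total: 1 + 1 + 3 + 1 = 6.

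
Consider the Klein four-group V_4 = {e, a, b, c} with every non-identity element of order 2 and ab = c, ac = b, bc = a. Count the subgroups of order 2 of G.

3

|G| = 4 and 2 | 4, so subgroups of order 2 are possible by Lagrange.
The subgroups of order 2 are: {e, a}; {e, b}; {e, c}.
So G has 3 subgroups of order 2.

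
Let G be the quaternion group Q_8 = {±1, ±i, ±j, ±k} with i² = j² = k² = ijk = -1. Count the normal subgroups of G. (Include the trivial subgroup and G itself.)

6

G has 6 subgroups. Checking conjugation-invariance by order — order 1: 1/1 normal; order 2: 1/1 normal; order 4: 3/3 normal; order 8: 1/1 normal.
Total normal subgroups: 6.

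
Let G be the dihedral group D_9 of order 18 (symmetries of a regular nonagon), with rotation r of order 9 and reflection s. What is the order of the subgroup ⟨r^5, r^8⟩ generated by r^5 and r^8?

9

|⟨r^5⟩| = 9 and |⟨r^8⟩| = 9, so |H| is a multiple of lcm(9, 9) = 9 and divides |G| = 18.
Closing under the operation: H = {e, r, r^2, r^3, r^4, r^5, r^6, r^7, r^8}, so |H| = 9.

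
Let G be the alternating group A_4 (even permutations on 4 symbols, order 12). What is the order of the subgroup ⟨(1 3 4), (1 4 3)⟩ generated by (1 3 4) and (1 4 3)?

3

|⟨(1 3 4)⟩| = 3 and |⟨(1 4 3)⟩| = 3, so |H| is a multiple of lcm(3, 3) = 3 and divides |G| = 12.
Closing under the operation: H = {e, (1 3 4), (1 4 3)}, so |H| = 3.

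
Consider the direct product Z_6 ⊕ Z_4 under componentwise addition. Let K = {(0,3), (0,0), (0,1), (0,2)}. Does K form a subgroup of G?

|K| = 4 divides |G| = 24, consistent with Lagrange.
K contains the identity, every element's inverse is in K, and K is closed under +: it is a subgroup.
In fact K = ⟨(0,1)⟩.

Yes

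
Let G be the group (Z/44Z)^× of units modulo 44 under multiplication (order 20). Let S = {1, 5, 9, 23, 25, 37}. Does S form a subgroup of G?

No

|S| = 6 does not divide |G| = 20, so by Lagrange S is not a subgroup.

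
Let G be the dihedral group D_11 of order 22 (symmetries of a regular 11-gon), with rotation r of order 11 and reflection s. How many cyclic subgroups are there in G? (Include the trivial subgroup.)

13

Each element a generates a cyclic subgroup ⟨a⟩; distinct elements may generate the same one (a cyclic group of order d has φ(d) generators).
Cyclic subgroups by order — order 1: 1; order 2: 11; order 11: 1.
Total: 13.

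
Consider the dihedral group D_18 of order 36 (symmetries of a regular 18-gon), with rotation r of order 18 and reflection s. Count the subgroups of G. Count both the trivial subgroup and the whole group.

|G| = 36, so by Lagrange every subgroup order divides 36. Divisors: 1, 2, 3, 4, 6, 9, 12, 18, 36.
Subgroups by order — order 1: 1; order 2: 19; order 3: 1; order 4: 9; order 6: 7; order 9: 1; order 12: 3; order 18: 3; order 36: 1.
Total: 1 + 19 + 1 + 9 + 7 + 1 + 3 + 3 + 1 = 45.

45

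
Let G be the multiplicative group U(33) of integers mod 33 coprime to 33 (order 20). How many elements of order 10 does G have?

12

Enumerating element orders in G gives 12 elements of order 10.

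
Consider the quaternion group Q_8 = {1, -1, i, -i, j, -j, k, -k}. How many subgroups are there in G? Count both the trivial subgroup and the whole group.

6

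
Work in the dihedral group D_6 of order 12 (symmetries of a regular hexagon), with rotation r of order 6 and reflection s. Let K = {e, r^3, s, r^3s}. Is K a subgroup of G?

|K| = 4 divides |G| = 12, consistent with Lagrange.
K contains the identity, every element's inverse is in K, and K is closed under ·: it is a subgroup.

Yes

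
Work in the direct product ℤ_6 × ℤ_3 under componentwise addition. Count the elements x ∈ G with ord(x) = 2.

An element (a,b) has order lcm(ord(a), ord(b)); count pairs with lcm equal to 2.
Enumerating gives 1 such elements.

1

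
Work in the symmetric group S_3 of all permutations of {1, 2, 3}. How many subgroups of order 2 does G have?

3

|G| = 6 and 2 | 6, so subgroups of order 2 are possible by Lagrange.
The subgroups of order 2 are: {e, (1 2)}; {e, (1 3)}; {e, (2 3)}.
So G has 3 subgroups of order 2.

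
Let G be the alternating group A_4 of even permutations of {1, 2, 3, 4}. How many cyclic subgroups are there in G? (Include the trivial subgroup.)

8

Group the elements of G by the cyclic subgroup they generate; each cyclic subgroup of order d accounts for φ(d) elements.
Cyclic subgroups by order — order 1: 1; order 2: 3; order 3: 4.
Total: 8.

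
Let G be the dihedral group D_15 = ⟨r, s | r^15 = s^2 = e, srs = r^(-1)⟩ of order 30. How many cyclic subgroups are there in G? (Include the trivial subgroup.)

19

Group the elements of G by the cyclic subgroup they generate; each cyclic subgroup of order d accounts for φ(d) elements.
Cyclic subgroups by order — order 1: 1; order 2: 15; order 3: 1; order 5: 1; order 15: 1.
Total: 19.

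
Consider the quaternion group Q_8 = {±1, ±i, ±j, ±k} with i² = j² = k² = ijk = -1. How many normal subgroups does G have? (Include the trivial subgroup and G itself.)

6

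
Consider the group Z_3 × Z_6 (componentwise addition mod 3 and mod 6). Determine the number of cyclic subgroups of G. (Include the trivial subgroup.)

10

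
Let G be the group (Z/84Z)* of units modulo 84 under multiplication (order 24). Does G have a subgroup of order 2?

2 | 24. A subgroup of order 2 is {1, 13}.

Yes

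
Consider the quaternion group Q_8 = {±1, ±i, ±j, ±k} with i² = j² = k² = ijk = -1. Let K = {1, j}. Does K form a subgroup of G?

No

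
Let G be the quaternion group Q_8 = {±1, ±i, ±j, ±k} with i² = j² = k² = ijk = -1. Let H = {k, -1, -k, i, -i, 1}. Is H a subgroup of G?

No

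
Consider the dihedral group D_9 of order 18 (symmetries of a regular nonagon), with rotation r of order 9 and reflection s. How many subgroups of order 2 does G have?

|G| = 18 and 2 | 18, so subgroups of order 2 are possible by Lagrange.
The subgroups of order 2 are: {e, r^2s}; {e, r^3s}; {e, r^4s}; {e, r^5s}; … (9 in all).
So G has 9 subgroups of order 2.

9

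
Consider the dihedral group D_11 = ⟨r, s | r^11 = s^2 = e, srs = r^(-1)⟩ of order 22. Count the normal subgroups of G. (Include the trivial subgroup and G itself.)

G has 14 subgroups. Checking conjugation-invariance by order — order 1: 1/1 normal; order 2: 0/11 normal; order 11: 1/1 normal; order 22: 1/1 normal.
Total normal subgroups: 3.

3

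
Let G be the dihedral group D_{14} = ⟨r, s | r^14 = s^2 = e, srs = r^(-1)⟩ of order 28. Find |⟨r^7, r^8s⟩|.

|⟨r^7⟩| = 2 and |⟨r^8s⟩| = 2, so |H| is a multiple of lcm(2, 2) = 2 and divides |G| = 28.
Closing under the operation: H = {e, r^7, rs, r^8s}, so |H| = 4.

4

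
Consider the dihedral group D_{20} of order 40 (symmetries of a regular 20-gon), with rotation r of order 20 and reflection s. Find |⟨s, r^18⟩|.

|⟨s⟩| = 2 and |⟨r^18⟩| = 10, so |H| is a multiple of lcm(2, 10) = 10 and divides |G| = 40.
Closing under the operation: H = {e, r^2, r^4, r^6, r^8, r^10, r^12, r^14, r^16, r^18, s, r^2s, r^4s, r^6s, r^8s, r^10s, r^12s, r^14s, r^16s, r^18s}, so |H| = 20.

20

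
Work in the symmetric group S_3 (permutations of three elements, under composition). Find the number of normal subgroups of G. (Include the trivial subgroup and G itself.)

3

G has 6 subgroups. Checking conjugation-invariance by order — order 1: 1/1 normal; order 2: 0/3 normal; order 3: 1/1 normal; order 6: 1/1 normal.
Total normal subgroups: 3.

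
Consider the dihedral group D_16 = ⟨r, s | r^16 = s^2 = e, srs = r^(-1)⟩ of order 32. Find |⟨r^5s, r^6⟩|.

|⟨r^5s⟩| = 2 and |⟨r^6⟩| = 8, so |H| is a multiple of lcm(2, 8) = 8 and divides |G| = 32.
Closing under the operation: H = {e, r^2, r^4, r^6, r^8, r^10, r^12, r^14, rs, r^3s, r^5s, r^7s, r^9s, r^11s, r^13s, r^15s}, so |H| = 16.

16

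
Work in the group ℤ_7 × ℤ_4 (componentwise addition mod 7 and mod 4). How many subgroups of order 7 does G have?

1

|G| = 28 and 7 | 28, so subgroups of order 7 are possible by Lagrange.
The subgroups of order 7 are: {(0,0), (1,0), (2,0), (3,0), (4,0), (5,0), (6,0)}.
So G has 1 subgroup of order 7.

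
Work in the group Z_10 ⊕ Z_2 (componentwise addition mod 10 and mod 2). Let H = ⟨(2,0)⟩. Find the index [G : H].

4

|⟨(2,0)⟩| = 5 and |G| = 20.
By Lagrange, [G : H] = |G|/|H| = 20/5 = 4.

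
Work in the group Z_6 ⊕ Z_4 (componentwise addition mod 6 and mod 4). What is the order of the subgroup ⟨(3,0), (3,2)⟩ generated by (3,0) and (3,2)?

|⟨(3,0)⟩| = 2 and |⟨(3,2)⟩| = 2, so |H| is a multiple of lcm(2, 2) = 2 and divides |G| = 24.
Closing under the operation: H = {(0,0), (0,2), (3,0), (3,2)}, so |H| = 4.

4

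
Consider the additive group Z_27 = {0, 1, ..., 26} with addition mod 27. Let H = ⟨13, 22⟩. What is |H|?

27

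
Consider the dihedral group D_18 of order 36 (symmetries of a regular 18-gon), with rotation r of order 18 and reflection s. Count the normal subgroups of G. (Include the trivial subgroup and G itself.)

9

G has 45 subgroups. Checking conjugation-invariance by order — order 1: 1/1 normal; order 2: 1/19 normal; order 3: 1/1 normal; order 4: 0/9 normal; order 6: 1/7 normal; order 9: 1/1 normal; order 12: 0/3 normal; order 18: 3/3 normal; order 36: 1/1 normal.
Total normal subgroups: 9.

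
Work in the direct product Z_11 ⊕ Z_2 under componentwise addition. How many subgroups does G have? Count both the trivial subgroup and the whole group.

4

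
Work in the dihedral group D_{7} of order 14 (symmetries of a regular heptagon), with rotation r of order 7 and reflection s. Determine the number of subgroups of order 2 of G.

|G| = 14 and 2 | 14, so subgroups of order 2 are possible by Lagrange.
The subgroups of order 2 are: {e, r^2s}; {e, r^3s}; {e, r^4s}; {e, r^5s}; … (7 in all).
So G has 7 subgroups of order 2.

7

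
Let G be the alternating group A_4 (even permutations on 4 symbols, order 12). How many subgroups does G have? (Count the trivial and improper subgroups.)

10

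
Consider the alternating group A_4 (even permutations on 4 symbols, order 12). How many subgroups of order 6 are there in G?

|G| = 12 and 6 | 12, so subgroups of order 6 are possible by Lagrange.
Checking all subgroups of G, none has order 6.
So G has 0 subgroups of order 6.

0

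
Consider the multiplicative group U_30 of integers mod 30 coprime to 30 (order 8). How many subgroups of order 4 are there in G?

|G| = 8 and 4 | 8, so subgroups of order 4 are possible by Lagrange.
The subgroups of order 4 are: {1, 11, 19, 29}; {1, 7, 13, 19}; {1, 17, 19, 23}.
So G has 3 subgroups of order 4.

3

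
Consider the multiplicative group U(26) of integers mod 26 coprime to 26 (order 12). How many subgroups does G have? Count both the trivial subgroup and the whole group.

|G| = 12, so by Lagrange every subgroup order divides 12. Divisors: 1, 2, 3, 4, 6, 12.
Subgroups by order — order 1: 1; order 2: 1; order 3: 1; order 4: 1; order 6: 1; order 12: 1.
Total: 1 + 1 + 1 + 1 + 1 + 1 = 6.

6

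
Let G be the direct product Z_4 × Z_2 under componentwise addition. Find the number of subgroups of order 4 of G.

|G| = 8 and 4 | 8, so subgroups of order 4 are possible by Lagrange.
The subgroups of order 4 are: {(0,0), (0,1), (2,0), (2,1)}; {(0,0), (1,0), (2,0), (3,0)}; {(0,0), (1,1), (2,0), (3,1)}.
So G has 3 subgroups of order 4.

3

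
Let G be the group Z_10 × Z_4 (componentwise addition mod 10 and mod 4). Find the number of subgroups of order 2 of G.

3

|G| = 40 and 2 | 40, so subgroups of order 2 are possible by Lagrange.
The subgroups of order 2 are: {(0,0), (0,2)}; {(0,0), (5,0)}; {(0,0), (5,2)}.
So G has 3 subgroups of order 2.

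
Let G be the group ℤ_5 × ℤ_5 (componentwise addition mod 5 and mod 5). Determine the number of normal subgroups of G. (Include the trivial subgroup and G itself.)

G is abelian, so every subgroup is normal.
G has 8 subgroups in total, hence 8 normal subgroups.

8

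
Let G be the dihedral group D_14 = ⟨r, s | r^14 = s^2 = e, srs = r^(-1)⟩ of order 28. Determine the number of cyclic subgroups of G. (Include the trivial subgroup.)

18

Group the elements of G by the cyclic subgroup they generate; each cyclic subgroup of order d accounts for φ(d) elements.
Cyclic subgroups by order — order 1: 1; order 2: 15; order 7: 1; order 14: 1.
Total: 18.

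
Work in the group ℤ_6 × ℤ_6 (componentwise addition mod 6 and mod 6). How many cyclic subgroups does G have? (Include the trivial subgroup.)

Each element a generates a cyclic subgroup ⟨a⟩; distinct elements may generate the same one (a cyclic group of order d has φ(d) generators).
Cyclic subgroups by order — order 1: 1; order 2: 3; order 3: 4; order 6: 12.
Total: 20.

20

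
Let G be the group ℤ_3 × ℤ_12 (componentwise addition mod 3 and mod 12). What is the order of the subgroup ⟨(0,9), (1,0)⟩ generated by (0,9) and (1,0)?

|⟨(0,9)⟩| = 4 and |⟨(1,0)⟩| = 3, so |H| is a multiple of lcm(4, 3) = 12 and divides |G| = 36.
Closing under the operation: H = {(0,0), (0,3), (0,6), (0,9), (1,0), (1,3), (1,6), (1,9), (2,0), (2,3), (2,6), (2,9)}, so |H| = 12.

12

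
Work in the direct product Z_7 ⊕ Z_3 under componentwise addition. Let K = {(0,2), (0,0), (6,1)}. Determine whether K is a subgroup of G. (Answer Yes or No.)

(6,1) ∈ K but its inverse (1,2) ∉ K, so K is not a subgroup.

No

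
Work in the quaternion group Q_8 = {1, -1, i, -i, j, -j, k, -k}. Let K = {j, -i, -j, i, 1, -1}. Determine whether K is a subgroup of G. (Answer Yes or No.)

No

|K| = 6 does not divide |G| = 8, so by Lagrange K is not a subgroup.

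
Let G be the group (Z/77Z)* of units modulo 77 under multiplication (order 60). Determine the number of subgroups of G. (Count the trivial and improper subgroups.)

20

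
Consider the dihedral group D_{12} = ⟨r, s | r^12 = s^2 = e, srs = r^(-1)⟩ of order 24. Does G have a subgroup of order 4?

Yes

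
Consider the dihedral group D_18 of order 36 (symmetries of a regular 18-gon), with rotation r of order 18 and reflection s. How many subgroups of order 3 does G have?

1

|G| = 36 and 3 | 36, so subgroups of order 3 are possible by Lagrange.
The subgroups of order 3 are: {e, r^6, r^12}.
So G has 1 subgroup of order 3.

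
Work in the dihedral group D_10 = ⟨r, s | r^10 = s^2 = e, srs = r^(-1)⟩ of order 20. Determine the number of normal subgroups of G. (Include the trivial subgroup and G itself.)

7

G has 22 subgroups. Checking conjugation-invariance by order — order 1: 1/1 normal; order 2: 1/11 normal; order 4: 0/5 normal; order 5: 1/1 normal; order 10: 3/3 normal; order 20: 1/1 normal.
Total normal subgroups: 7.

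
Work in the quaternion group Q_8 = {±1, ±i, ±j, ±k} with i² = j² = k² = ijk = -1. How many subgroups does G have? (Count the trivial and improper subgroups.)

6

|G| = 8, so by Lagrange every subgroup order divides 8. Divisors: 1, 2, 4, 8.
Subgroups by order — order 1: 1; order 2: 1; order 4: 3; order 8: 1.
Total: 1 + 1 + 3 + 1 = 6.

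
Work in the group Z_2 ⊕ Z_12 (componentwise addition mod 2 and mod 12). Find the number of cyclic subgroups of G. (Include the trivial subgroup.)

12

A cyclic subgroup of order d is generated by each of its φ(d) elements of order d, so the cyclic subgroups of order d number (#elements of order d)/φ(d).
Cyclic subgroups by order — order 1: 1; order 2: 3; order 3: 1; order 4: 2; order 6: 3; order 12: 2.
Total: 12.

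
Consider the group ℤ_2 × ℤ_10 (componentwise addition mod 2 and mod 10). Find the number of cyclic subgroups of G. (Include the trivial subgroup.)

Group the elements of G by the cyclic subgroup they generate; each cyclic subgroup of order d accounts for φ(d) elements.
Cyclic subgroups by order — order 1: 1; order 2: 3; order 5: 1; order 10: 3.
Total: 8.

8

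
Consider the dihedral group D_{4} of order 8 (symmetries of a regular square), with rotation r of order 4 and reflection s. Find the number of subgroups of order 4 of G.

3

|G| = 8 and 4 | 8, so subgroups of order 4 are possible by Lagrange.
The subgroups of order 4 are: {e, r, r^2, r^3}; {e, r^2, s, r^2s}; {e, r^2, rs, r^3s}.
So G has 3 subgroups of order 4.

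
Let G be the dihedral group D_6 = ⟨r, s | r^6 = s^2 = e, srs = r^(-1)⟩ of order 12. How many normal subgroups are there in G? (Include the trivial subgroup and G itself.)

7

G has 16 subgroups. Checking conjugation-invariance by order — order 1: 1/1 normal; order 2: 1/7 normal; order 3: 1/1 normal; order 4: 0/3 normal; order 6: 3/3 normal; order 12: 1/1 normal.
Total normal subgroups: 7.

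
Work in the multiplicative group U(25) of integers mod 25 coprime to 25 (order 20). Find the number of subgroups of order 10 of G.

|G| = 20 and 10 | 20, so subgroups of order 10 are possible by Lagrange.
The subgroups of order 10 are: {1, 4, 6, 9, 11, 14, 16, 19, 21, 24}.
So G has 1 subgroup of order 10.

1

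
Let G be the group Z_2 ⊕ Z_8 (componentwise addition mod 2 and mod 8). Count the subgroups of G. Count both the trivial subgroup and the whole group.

11

|G| = 16, so by Lagrange every subgroup order divides 16. Divisors: 1, 2, 4, 8, 16.
Subgroups by order — order 1: 1; order 2: 3; order 4: 3; order 8: 3; order 16: 1.
Total: 1 + 3 + 3 + 3 + 1 = 11.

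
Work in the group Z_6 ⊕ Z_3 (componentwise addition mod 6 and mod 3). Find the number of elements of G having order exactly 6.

8

An element (a,b) has order lcm(ord(a), ord(b)); count pairs with lcm equal to 6.
Enumerating gives 8 such elements.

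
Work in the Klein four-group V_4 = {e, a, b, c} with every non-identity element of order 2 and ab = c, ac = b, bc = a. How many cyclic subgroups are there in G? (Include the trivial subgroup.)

Group the elements of G by the cyclic subgroup they generate; each cyclic subgroup of order d accounts for φ(d) elements.
Cyclic subgroups by order — order 1: 1; order 2: 3.
Total: 4.

4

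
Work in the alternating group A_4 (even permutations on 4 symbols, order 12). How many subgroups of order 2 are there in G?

3

|G| = 12 and 2 | 12, so subgroups of order 2 are possible by Lagrange.
The subgroups of order 2 are: {e, (1 2)(3 4)}; {e, (1 3)(2 4)}; {e, (1 4)(2 3)}.
So G has 3 subgroups of order 2.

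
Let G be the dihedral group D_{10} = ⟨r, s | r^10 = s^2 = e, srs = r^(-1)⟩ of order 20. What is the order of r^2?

Computing powers of r^2: the smallest k with (r^2)^k = e is k = 5.

5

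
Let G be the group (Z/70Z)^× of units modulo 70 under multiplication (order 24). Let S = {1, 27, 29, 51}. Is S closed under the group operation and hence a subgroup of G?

No

51 ∈ S but its inverse 11 ∉ S, so S is not a subgroup.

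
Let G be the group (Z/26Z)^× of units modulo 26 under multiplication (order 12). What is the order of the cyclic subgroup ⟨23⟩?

Compute successive powers of 23 mod 26: 23, 9, 25, 3, 17, 1; 23^6 ≡ 1 (mod 26).
So |⟨23⟩| = 6.

6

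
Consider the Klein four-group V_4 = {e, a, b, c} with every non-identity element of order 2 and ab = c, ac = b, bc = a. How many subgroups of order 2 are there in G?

3

|G| = 4 and 2 | 4, so subgroups of order 2 are possible by Lagrange.
The subgroups of order 2 are: {e, a}; {e, b}; {e, c}.
So G has 3 subgroups of order 2.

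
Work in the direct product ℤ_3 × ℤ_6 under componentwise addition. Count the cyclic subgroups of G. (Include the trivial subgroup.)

Each element a generates a cyclic subgroup ⟨a⟩; distinct elements may generate the same one (a cyclic group of order d has φ(d) generators).
Cyclic subgroups by order — order 1: 1; order 2: 1; order 3: 4; order 6: 4.
Total: 10.

10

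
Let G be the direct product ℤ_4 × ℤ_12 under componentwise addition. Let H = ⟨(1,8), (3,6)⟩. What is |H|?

24

|⟨(1,8)⟩| = 12 and |⟨(3,6)⟩| = 4, so |H| is a multiple of lcm(12, 4) = 12 and divides |G| = 48.
Closing under the operation: H = {(0,0), (0,2), (0,4), (0,6), (0,8), (0,10), (1,0), (1,2), (1,4), (1,6), (1,8), (1,10), (2,0), (2,2), (2,4), (2,6), (2,8), (2,10), (3,0), (3,2), (3,4), (3,6), (3,8), (3,10)}, so |H| = 24.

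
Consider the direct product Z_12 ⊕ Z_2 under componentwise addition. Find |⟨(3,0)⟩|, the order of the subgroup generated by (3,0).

4

The order of (3,0) in Z_12 × Z_2 is lcm(ord(3) in Z_12, ord(0) in Z_2).
ord(3) = 4 and ord(0) = 1, so |⟨(3,0)⟩| = lcm(4, 1) = 4.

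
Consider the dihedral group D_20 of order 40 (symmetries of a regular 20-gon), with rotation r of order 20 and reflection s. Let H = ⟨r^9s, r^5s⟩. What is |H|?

|⟨r^9s⟩| = 2 and |⟨r^5s⟩| = 2, so |H| is a multiple of lcm(2, 2) = 2 and divides |G| = 40.
Closing under the operation: H = {e, r^4, r^8, r^12, r^16, rs, r^5s, r^9s, r^13s, r^17s}, so |H| = 10.

10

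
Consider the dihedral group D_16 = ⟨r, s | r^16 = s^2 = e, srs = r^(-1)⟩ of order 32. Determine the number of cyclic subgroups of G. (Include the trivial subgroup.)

Group the elements of G by the cyclic subgroup they generate; each cyclic subgroup of order d accounts for φ(d) elements.
Cyclic subgroups by order — order 1: 1; order 2: 17; order 4: 1; order 8: 1; order 16: 1.
Total: 21.

21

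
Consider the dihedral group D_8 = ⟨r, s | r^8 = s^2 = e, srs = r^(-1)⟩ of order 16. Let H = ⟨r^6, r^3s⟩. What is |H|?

8

|⟨r^6⟩| = 4 and |⟨r^3s⟩| = 2, so |H| is a multiple of lcm(4, 2) = 4 and divides |G| = 16.
Closing under the operation: H = {e, r^2, r^4, r^6, rs, r^3s, r^5s, r^7s}, so |H| = 8.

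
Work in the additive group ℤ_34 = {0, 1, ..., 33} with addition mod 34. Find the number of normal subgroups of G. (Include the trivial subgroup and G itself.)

4

G is abelian, so every subgroup is normal.
G has 4 subgroups in total, hence 4 normal subgroups.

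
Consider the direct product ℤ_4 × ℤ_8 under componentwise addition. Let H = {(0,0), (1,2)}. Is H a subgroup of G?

(1,2) ∈ H but its inverse (3,6) ∉ H, so H is not a subgroup.

No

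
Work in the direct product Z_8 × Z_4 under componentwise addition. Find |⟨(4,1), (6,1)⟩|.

16

|⟨(4,1)⟩| = 4 and |⟨(6,1)⟩| = 4, so |H| is a multiple of lcm(4, 4) = 4 and divides |G| = 32.
Closing under the operation: H = {(0,0), (0,1), (0,2), (0,3), (2,0), (2,1), (2,2), (2,3), (4,0), (4,1), (4,2), (4,3), (6,0), (6,1), (6,2), (6,3)}, so |H| = 16.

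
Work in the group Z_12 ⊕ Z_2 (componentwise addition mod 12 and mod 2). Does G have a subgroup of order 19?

No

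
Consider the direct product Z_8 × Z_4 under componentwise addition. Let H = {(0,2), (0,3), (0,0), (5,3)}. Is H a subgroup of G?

No

(5,3) ∈ H but its inverse (3,1) ∉ H, so H is not a subgroup.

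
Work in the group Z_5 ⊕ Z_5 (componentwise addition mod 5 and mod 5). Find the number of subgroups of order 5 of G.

|G| = 25 and 5 | 25, so subgroups of order 5 are possible by Lagrange.
The subgroups of order 5 are: {(0,0), (0,1), (0,2), (0,3), (0,4)}; {(0,0), (1,0), (2,0), (3,0), (4,0)}; {(0,0), (1,1), (2,2), (3,3), (4,4)}; {(0,0), (1,2), (2,4), (3,1), (4,3)}; … (6 in all).
So G has 6 subgroups of order 5.

6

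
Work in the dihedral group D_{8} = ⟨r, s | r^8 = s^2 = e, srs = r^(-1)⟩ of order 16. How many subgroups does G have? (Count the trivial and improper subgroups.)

|G| = 16, so by Lagrange every subgroup order divides 16. Divisors: 1, 2, 4, 8, 16.
Subgroups by order — order 1: 1; order 2: 9; order 4: 5; order 8: 3; order 16: 1.
Total: 1 + 9 + 5 + 3 + 1 = 19.

19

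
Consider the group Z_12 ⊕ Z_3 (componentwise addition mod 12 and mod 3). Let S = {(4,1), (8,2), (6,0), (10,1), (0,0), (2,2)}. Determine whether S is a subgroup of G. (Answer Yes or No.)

Yes

|S| = 6 divides |G| = 36, consistent with Lagrange.
S contains the identity, every element's inverse is in S, and S is closed under +: it is a subgroup.
In fact S = ⟨(10,1)⟩.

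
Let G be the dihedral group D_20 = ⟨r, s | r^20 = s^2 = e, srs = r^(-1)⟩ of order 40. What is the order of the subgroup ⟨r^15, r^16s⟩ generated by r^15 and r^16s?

8

|⟨r^15⟩| = 4 and |⟨r^16s⟩| = 2, so |H| is a multiple of lcm(4, 2) = 4 and divides |G| = 40.
Closing under the operation: H = {e, r^5, r^10, r^15, rs, r^6s, r^11s, r^16s}, so |H| = 8.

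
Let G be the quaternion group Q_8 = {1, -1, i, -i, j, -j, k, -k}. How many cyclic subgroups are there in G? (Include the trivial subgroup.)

Group the elements of G by the cyclic subgroup they generate; each cyclic subgroup of order d accounts for φ(d) elements.
Cyclic subgroups by order — order 1: 1; order 2: 1; order 4: 3.
Total: 5.

5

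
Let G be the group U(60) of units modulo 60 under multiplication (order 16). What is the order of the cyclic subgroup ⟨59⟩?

Compute successive powers of 59 mod 60: 59, 1; 59^2 ≡ 1 (mod 60).
So |⟨59⟩| = 2.

2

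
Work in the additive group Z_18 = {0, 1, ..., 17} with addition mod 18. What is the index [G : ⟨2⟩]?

|⟨2⟩| = 9 and |G| = 18.
By Lagrange, [G : H] = |G|/|H| = 18/9 = 2.

2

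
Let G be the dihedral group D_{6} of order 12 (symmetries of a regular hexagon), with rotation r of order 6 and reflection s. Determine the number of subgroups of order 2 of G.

7

|G| = 12 and 2 | 12, so subgroups of order 2 are possible by Lagrange.
The subgroups of order 2 are: {e, r^2s}; {e, r^3}; {e, r^3s}; {e, r^4s}; … (7 in all).
So G has 7 subgroups of order 2.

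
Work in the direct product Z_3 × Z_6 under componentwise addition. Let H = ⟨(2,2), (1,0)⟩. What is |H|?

9

|⟨(2,2)⟩| = 3 and |⟨(1,0)⟩| = 3, so |H| is a multiple of lcm(3, 3) = 3 and divides |G| = 18.
Closing under the operation: H = {(0,0), (0,2), (0,4), (1,0), (1,2), (1,4), (2,0), (2,2), (2,4)}, so |H| = 9.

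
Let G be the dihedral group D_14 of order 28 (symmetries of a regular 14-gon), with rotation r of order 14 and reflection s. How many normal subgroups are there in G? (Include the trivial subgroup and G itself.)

7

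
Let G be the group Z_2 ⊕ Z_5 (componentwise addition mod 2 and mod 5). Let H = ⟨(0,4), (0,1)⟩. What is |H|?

5

|⟨(0,4)⟩| = 5 and |⟨(0,1)⟩| = 5, so |H| is a multiple of lcm(5, 5) = 5 and divides |G| = 10.
Closing under the operation: H = {(0,0), (0,1), (0,2), (0,3), (0,4)}, so |H| = 5.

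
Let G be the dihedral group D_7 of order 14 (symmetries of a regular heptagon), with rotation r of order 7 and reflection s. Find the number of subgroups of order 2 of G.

7

|G| = 14 and 2 | 14, so subgroups of order 2 are possible by Lagrange.
The subgroups of order 2 are: {e, r^2s}; {e, r^3s}; {e, r^4s}; {e, r^5s}; … (7 in all).
So G has 7 subgroups of order 2.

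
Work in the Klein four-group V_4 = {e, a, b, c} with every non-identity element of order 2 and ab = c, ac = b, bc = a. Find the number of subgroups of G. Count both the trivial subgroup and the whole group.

5

|G| = 4, so by Lagrange every subgroup order divides 4. Divisors: 1, 2, 4.
Subgroups by order — order 1: 1; order 2: 3; order 4: 1.
Total: 1 + 3 + 1 = 5.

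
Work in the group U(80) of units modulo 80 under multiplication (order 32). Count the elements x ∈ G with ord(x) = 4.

Enumerating element orders in G gives 24 elements of order 4.

24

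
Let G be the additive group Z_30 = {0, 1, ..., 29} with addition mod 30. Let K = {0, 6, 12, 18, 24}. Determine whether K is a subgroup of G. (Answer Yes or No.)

Yes

|K| = 5 divides |G| = 30, consistent with Lagrange.
K contains the identity, every element's inverse is in K, and K is closed under +: it is a subgroup.
In fact K = ⟨18⟩.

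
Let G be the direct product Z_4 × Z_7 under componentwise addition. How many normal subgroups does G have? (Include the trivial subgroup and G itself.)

G is abelian, so every subgroup is normal.
G has 6 subgroups in total, hence 6 normal subgroups.

6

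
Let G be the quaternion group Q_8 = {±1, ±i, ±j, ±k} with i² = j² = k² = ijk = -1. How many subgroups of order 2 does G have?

1

|G| = 8 and 2 | 8, so subgroups of order 2 are possible by Lagrange.
The subgroups of order 2 are: {1, -1}.
So G has 1 subgroup of order 2.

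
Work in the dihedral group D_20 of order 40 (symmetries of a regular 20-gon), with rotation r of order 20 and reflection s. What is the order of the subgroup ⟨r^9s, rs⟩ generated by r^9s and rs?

10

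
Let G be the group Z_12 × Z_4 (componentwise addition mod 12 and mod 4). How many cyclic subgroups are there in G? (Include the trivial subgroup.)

20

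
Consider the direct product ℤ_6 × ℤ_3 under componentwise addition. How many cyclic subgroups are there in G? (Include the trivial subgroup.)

Each element a generates a cyclic subgroup ⟨a⟩; distinct elements may generate the same one (a cyclic group of order d has φ(d) generators).
Cyclic subgroups by order — order 1: 1; order 2: 1; order 3: 4; order 6: 4.
Total: 10.

10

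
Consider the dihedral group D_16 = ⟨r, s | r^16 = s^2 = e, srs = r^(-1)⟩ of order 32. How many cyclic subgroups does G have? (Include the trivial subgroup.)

Each element a generates a cyclic subgroup ⟨a⟩; distinct elements may generate the same one (a cyclic group of order d has φ(d) generators).
Cyclic subgroups by order — order 1: 1; order 2: 17; order 4: 1; order 8: 1; order 16: 1.
Total: 21.

21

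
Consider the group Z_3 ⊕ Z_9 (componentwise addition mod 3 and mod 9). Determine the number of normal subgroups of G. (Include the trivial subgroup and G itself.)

10

G is abelian, so every subgroup is normal.
G has 10 subgroups in total, hence 10 normal subgroups.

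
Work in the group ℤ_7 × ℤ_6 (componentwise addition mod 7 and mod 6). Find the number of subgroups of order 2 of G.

|G| = 42 and 2 | 42, so subgroups of order 2 are possible by Lagrange.
The subgroups of order 2 are: {(0,0), (0,3)}.
So G has 1 subgroup of order 2.

1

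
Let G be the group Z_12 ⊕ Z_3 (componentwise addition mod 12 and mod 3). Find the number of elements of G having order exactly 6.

An element (a,b) has order lcm(ord(a), ord(b)); count pairs with lcm equal to 6.
Enumerating gives 8 such elements.

8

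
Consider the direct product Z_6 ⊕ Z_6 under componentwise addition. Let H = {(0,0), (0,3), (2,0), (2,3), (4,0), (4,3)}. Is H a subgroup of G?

Yes

|H| = 6 divides |G| = 36, consistent with Lagrange.
H contains the identity, every element's inverse is in H, and H is closed under +: it is a subgroup.
In fact H = ⟨(2,3)⟩.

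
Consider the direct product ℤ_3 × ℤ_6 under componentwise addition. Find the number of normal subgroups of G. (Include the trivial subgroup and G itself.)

12

G is abelian, so every subgroup is normal.
G has 12 subgroups in total, hence 12 normal subgroups.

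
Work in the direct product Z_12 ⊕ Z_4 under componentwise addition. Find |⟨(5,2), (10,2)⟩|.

|⟨(5,2)⟩| = 12 and |⟨(10,2)⟩| = 6, so |H| is a multiple of lcm(12, 6) = 12 and divides |G| = 48.
Closing under the operation: H = {(0,0), (0,2), (1,0), (1,2), (2,0), (2,2), (3,0), (3,2), (4,0), (4,2), (5,0), (5,2), (6,0), (6,2), (7,0), (7,2), (8,0), (8,2), (9,0), (9,2), (10,0), (10,2), (11,0), (11,2)}, so |H| = 24.

24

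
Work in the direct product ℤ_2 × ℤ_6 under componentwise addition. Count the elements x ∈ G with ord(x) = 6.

6

An element (a,b) has order lcm(ord(a), ord(b)); count pairs with lcm equal to 6.
Enumerating gives 6 such elements.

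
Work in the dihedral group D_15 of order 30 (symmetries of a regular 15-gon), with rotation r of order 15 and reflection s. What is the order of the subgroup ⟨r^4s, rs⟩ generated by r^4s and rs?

10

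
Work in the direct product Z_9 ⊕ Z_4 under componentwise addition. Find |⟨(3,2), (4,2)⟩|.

|⟨(3,2)⟩| = 6 and |⟨(4,2)⟩| = 18, so |H| is a multiple of lcm(6, 18) = 18 and divides |G| = 36.
Closing under the operation: H = {(0,0), (0,2), (1,0), (1,2), (2,0), (2,2), (3,0), (3,2), (4,0), (4,2), (5,0), (5,2), (6,0), (6,2), (7,0), (7,2), (8,0), (8,2)}, so |H| = 18.

18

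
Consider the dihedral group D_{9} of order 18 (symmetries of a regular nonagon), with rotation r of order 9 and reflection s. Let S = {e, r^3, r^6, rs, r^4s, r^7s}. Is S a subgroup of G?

Yes

|S| = 6 divides |G| = 18, consistent with Lagrange.
S contains the identity, every element's inverse is in S, and S is closed under ·: it is a subgroup.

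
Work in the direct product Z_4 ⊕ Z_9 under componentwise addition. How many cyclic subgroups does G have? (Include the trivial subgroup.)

9

A cyclic subgroup of order d is generated by each of its φ(d) elements of order d, so the cyclic subgroups of order d number (#elements of order d)/φ(d).
Cyclic subgroups by order — order 1: 1; order 2: 1; order 3: 1; order 4: 1; order 6: 1; order 9: 1; order 12: 1; order 18: 1; order 36: 1.
Total: 9.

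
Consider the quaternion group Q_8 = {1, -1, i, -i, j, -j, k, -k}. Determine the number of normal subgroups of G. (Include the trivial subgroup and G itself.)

G has 6 subgroups. Checking conjugation-invariance by order — order 1: 1/1 normal; order 2: 1/1 normal; order 4: 3/3 normal; order 8: 1/1 normal.
Total normal subgroups: 6.

6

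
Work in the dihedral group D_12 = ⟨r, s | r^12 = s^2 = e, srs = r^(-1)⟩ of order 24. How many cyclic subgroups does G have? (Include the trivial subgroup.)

18

Each element a generates a cyclic subgroup ⟨a⟩; distinct elements may generate the same one (a cyclic group of order d has φ(d) generators).
Cyclic subgroups by order — order 1: 1; order 2: 13; order 3: 1; order 4: 1; order 6: 1; order 12: 1.
Total: 18.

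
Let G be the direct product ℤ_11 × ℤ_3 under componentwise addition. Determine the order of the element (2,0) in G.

11

The order of (2,0) in Z_11 × Z_3 is lcm(ord(2) in Z_11, ord(0) in Z_3).
ord(2) = 11 and ord(0) = 1, so |⟨(2,0)⟩| = lcm(11, 1) = 11.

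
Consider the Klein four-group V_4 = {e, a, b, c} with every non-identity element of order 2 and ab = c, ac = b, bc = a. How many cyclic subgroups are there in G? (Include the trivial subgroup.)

4

A cyclic subgroup of order d is generated by each of its φ(d) elements of order d, so the cyclic subgroups of order d number (#elements of order d)/φ(d).
Cyclic subgroups by order — order 1: 1; order 2: 3.
Total: 4.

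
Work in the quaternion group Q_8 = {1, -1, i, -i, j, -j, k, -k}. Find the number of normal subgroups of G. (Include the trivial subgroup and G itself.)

G has 6 subgroups. Checking conjugation-invariance by order — order 1: 1/1 normal; order 2: 1/1 normal; order 4: 3/3 normal; order 8: 1/1 normal.
Total normal subgroups: 6.

6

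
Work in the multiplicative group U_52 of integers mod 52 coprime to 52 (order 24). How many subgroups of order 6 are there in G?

3

|G| = 24 and 6 | 24, so subgroups of order 6 are possible by Lagrange.
The subgroups of order 6 are: {1, 9, 17, 25, 29, 49}; {1, 9, 23, 29, 43, 51}; {1, 3, 9, 27, 29, 35}.
So G has 3 subgroups of order 6.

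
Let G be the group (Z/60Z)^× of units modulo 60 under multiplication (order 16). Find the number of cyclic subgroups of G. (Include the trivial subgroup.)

12

A cyclic subgroup of order d is generated by each of its φ(d) elements of order d, so the cyclic subgroups of order d number (#elements of order d)/φ(d).
Cyclic subgroups by order — order 1: 1; order 2: 7; order 4: 4.
Total: 12.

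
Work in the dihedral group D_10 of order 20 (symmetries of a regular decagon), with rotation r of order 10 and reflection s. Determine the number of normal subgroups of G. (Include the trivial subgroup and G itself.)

7

G has 22 subgroups. Checking conjugation-invariance by order — order 1: 1/1 normal; order 2: 1/11 normal; order 4: 0/5 normal; order 5: 1/1 normal; order 10: 3/3 normal; order 20: 1/1 normal.
Total normal subgroups: 7.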